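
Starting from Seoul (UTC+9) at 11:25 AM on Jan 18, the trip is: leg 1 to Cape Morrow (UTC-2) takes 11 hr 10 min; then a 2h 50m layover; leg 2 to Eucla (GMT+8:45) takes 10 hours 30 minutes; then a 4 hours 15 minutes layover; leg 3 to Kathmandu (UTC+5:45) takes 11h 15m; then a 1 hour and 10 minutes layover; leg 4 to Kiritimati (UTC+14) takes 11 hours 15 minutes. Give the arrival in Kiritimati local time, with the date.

Convert departure to UTC: 11:25 AM − 9:00 = 2:25 AM UTC on Jan 18.
Add 11 hours and 10 minutes leg 1 → 1:35 PM UTC.
Add 2 hours and 50 minutes layover in Cape Morrow → 4:25 PM UTC.
Add 10 hours 30 minutes leg 2 → 2:55 AM UTC (Jan 19).
Add 4 hours 15 minutes layover in Eucla → 7:10 AM UTC.
Add 11 hours and 15 minutes leg 3 → 6:25 PM UTC.
Add 1 hour and 10 minutes layover in Kathmandu → 7:35 PM UTC.
Add 11 hours 15 minutes leg 4 → 6:50 AM UTC (Jan 20).
Kiritimati is UTC+14:00, so local arrival = 6:50 AM + 14:00 = 8:50 PM on Jan 20.

8:50 PM on Jan 20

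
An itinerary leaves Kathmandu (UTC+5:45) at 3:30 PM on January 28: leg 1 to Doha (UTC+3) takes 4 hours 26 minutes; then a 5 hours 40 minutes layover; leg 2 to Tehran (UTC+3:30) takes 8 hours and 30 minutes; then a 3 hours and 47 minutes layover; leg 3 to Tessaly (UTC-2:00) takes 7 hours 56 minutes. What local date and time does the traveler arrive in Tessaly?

Convert departure to UTC: 3:30 PM − 5:45 = 9:45 AM UTC on Jan 28.
Add 4 hours and 26 minutes leg 1 → 2:11 PM UTC.
Add 5 hours 40 minutes layover in Doha → 7:51 PM UTC.
Add 8 hours 30 minutes leg 2 → 4:21 AM UTC (Jan 29).
Add 3 hours and 47 minutes layover in Tehran → 8:08 AM UTC.
Add 7 hours and 56 minutes leg 3 → 4:04 PM UTC.
Tessaly is UTC−2:00, so local arrival = 4:04 PM − 2:00 = 2:04 PM on Jan 29.

2:04 PM on January 29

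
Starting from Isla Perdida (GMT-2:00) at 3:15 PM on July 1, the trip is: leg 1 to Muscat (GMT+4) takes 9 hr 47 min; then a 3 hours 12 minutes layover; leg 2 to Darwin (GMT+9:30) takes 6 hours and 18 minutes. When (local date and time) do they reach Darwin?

10:02 PM on July 2

Convert departure to UTC: 3:15 PM + 2:00 = 5:15 PM UTC on Jul 1.
Add 9 hours and 47 minutes leg 1 → 3:02 AM UTC (Jul 2).
Add 3 hours 12 minutes layover in Muscat → 6:14 AM UTC.
Add 6 hours 18 minutes leg 2 → 12:32 PM UTC.
Darwin is UTC+9:30, so local arrival = 12:32 PM + 9:30 = 10:02 PM on Jul 2.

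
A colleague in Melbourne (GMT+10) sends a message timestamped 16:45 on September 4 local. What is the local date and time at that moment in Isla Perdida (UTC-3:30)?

Isla Perdida is 13:30 behind Melbourne.
Shift by the zone difference: 16:45 − 13:30 = 03:15 on Sep 4 in Isla Perdida.

03:15 on September 4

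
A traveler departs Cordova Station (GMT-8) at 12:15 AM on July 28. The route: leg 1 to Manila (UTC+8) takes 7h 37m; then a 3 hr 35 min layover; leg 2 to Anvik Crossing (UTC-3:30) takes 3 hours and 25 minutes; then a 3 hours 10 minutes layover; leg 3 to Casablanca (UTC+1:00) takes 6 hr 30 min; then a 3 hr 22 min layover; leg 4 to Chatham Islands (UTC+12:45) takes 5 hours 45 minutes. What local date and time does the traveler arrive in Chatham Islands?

Convert departure to UTC: 12:15 AM + 8:00 = 8:15 AM UTC on Jul 28.
Add 7 hours 37 minutes leg 1 → 3:52 PM UTC.
Add 3 hours and 35 minutes layover in Manila → 7:27 PM UTC.
Add 3 hours 25 minutes leg 2 → 10:52 PM UTC.
Add 3 hours and 10 minutes layover in Anvik Crossing → 2:02 AM UTC (Jul 29).
Add 6 hours 30 minutes leg 3 → 8:32 AM UTC.
Add 3 hours and 22 minutes layover in Casablanca → 11:54 AM UTC.
Add 5 hours and 45 minutes leg 4 → 5:39 PM UTC.
Chatham Islands is UTC+12:45, so local arrival = 5:39 PM + 12:45 = 6:24 AM on Jul 30.

6:24 AM on July 30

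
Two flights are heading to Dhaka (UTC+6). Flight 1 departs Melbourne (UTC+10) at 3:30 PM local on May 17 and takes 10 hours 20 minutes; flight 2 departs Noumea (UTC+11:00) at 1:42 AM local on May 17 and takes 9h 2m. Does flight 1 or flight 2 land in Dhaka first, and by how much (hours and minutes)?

the second, by 16 hours 6 minutes

Flight 1 in UTC: 3:30 PM − 10:00 = 5:30 AM on May 17.
+10 hours and 20 minutes → arrive 3:50 PM UTC on May 17.
Flight 2 in UTC: 1:42 AM − 11:00 = 2:42 PM on May 16.
+9 hours 2 minutes → arrive 11:44 PM UTC on May 16.
Flight 2 lands earlier by 16 hours 6 minutes.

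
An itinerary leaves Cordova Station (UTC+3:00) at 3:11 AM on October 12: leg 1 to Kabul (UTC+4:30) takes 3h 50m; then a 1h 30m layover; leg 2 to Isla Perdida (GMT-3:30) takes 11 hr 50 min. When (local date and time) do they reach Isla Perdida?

Convert departure to UTC: 3:11 AM − 3:00 = 12:11 AM UTC on Oct 12.
Add 3 hours and 50 minutes leg 1 → 4:01 AM UTC.
Add 1 hour 30 minutes layover in Kabul → 5:31 AM UTC.
Add 11 hours 50 minutes leg 2 → 5:21 PM UTC.
Isla Perdida is UTC−3:30, so local arrival = 5:21 PM − 3:30 = 1:51 PM on Oct 12.

1:51 PM on Oct 12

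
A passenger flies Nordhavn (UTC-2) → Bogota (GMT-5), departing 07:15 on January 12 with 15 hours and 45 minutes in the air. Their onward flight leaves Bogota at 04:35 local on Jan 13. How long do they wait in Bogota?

8 hours 35 minutes

Convert departure to UTC: 07:15 + 2:00 = 09:15 UTC on Jan 12.
Add 15 hours 45 minutes flight time → 01:00 UTC (Jan 13).
Bogota is UTC−5:00, so local arrival = 01:00 − 5:00 = 20:00 on Jan 12.
Layover = 04:35 − 20:00 (+1 day) = 8 hours 35 minutes.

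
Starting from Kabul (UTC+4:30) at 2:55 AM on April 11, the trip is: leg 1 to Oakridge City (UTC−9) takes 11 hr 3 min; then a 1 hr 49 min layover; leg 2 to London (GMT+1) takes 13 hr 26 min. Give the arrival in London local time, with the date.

1:43 AM on Apr 12

Convert departure to UTC: 2:55 AM − 4:30 = 10:25 PM UTC on Apr 10.
Add 11 hours and 3 minutes leg 1 → 9:28 AM UTC (Apr 11).
Add 1 hour and 49 minutes layover in Oakridge City → 11:17 AM UTC.
Add 13 hours and 26 minutes leg 2 → 12:43 AM UTC (Apr 12).
London is UTC+1:00, so local arrival = 12:43 AM + 1:00 = 1:43 AM on Apr 12.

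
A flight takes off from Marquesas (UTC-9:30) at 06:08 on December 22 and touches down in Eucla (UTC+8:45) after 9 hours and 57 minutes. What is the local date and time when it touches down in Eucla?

10:20 on December 23

Convert departure to UTC: 06:08 + 9:30 = 15:38 UTC on Dec 22.
Add 9 hours and 57 minutes travel time → 01:35 UTC (Dec 23).
Eucla is UTC+8:45, so local arrival = 01:35 + 8:45 = 10:20 on Dec 23.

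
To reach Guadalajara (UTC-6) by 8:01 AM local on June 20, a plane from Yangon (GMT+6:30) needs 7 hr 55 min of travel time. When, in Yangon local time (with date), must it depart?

12:36 PM on Jun 20

Target arrival in UTC: 8:01 AM + 6:00 = 2:01 PM on Jun 20.
Subtract 7 hours 55 minutes → departure 6:06 AM UTC on Jun 20.
Yangon is UTC+6:30: 6:06 AM + 6:30 = 12:36 PM on Jun 20.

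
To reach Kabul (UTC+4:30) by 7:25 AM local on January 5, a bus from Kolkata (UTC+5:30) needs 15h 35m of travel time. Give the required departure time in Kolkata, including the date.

4:50 PM on January 4

Target arrival in UTC: 7:25 AM − 4:30 = 2:55 AM on Jan 5.
Subtract 15 hours 35 minutes → departure 11:20 AM UTC on Jan 4.
Kolkata is UTC+5:30: 11:20 AM + 5:30 = 4:50 PM on Jan 4.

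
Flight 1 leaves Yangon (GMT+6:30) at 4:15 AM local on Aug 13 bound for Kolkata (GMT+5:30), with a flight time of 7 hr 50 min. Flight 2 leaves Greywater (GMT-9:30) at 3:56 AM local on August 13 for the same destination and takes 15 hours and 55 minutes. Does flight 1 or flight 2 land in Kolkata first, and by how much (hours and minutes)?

Flight 1 in UTC: 4:15 AM − 6:30 = 9:45 PM on Aug 12.
+7 hours 50 minutes → arrive 5:35 AM UTC on Aug 13.
Flight 2 in UTC: 3:56 AM + 9:30 = 1:26 PM on Aug 13.
+15 hours and 55 minutes → arrive 5:21 AM UTC on Aug 14.
Flight 1 lands earlier by 23 hours 46 minutes.

the first, by 23 hours 46 minutes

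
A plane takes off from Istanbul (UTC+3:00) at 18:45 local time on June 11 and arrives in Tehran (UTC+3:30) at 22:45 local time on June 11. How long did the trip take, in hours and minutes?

3 hours 30 minutes

Departure in UTC: 18:45 − 3:00 = 15:45 on Jun 11.
Arrival in UTC: 22:45 − 3:30 = 19:15 on Jun 11.
Elapsed = 19:15 − 15:45 = 3 hours 30 minutes.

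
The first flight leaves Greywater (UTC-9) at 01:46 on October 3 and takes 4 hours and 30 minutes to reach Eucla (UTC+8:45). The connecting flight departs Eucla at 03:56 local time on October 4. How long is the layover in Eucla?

Convert departure to UTC: 01:46 + 9:00 = 10:46 UTC on Oct 3.
Add 4 hours 30 minutes flight time → 15:16 UTC.
Eucla is UTC+8:45, so local arrival = 15:16 + 8:45 = 00:01 on Oct 4.
Layover = 03:56 − 00:01 = 3 hours 55 minutes.

3 hours 55 minutes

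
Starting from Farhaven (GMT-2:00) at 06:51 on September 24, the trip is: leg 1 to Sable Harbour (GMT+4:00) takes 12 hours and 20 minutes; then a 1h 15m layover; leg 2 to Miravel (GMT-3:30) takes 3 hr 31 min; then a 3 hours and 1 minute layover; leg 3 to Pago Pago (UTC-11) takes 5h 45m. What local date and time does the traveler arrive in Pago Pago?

23:43 on Sep 24

Convert departure to UTC: 06:51 + 2:00 = 08:51 UTC on Sep 24.
Add 12 hours and 20 minutes leg 1 → 21:11 UTC.
Add 1 hour 15 minutes layover in Sable Harbour → 22:26 UTC.
Add 3 hours and 31 minutes leg 2 → 01:57 UTC (Sep 25).
Add 3 hours and 1 minute layover in Miravel → 04:58 UTC.
Add 5 hours and 45 minutes leg 3 → 10:43 UTC.
Pago Pago is UTC−11:00, so local arrival = 10:43 − 11:00 = 23:43 on Sep 24.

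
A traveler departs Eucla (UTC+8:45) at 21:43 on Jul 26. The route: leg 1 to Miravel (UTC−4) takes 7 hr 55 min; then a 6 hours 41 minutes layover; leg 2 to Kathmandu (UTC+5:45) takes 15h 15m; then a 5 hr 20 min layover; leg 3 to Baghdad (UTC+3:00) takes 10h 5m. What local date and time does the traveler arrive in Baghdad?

13:14 on July 28

Convert departure to UTC: 21:43 − 8:45 = 12:58 UTC on Jul 26.
Add 7 hours and 55 minutes leg 1 → 20:53 UTC.
Add 6 hours and 41 minutes layover in Miravel → 03:34 UTC (Jul 27).
Add 15 hours and 15 minutes leg 2 → 18:49 UTC.
Add 5 hours and 20 minutes layover in Kathmandu → 00:09 UTC (Jul 28).
Add 10 hours and 5 minutes leg 3 → 10:14 UTC.
Baghdad is UTC+3:00, so local arrival = 10:14 + 3:00 = 13:14 on Jul 28.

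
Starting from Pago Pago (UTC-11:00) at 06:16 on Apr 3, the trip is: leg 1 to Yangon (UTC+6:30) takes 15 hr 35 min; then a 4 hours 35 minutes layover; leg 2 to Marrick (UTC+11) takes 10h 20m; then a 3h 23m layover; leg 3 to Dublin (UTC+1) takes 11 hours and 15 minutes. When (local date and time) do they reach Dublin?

Convert departure to UTC: 06:16 + 11:00 = 17:16 UTC on Apr 3.
Add 15 hours and 35 minutes leg 1 → 08:51 UTC (Apr 4).
Add 4 hours 35 minutes layover in Yangon → 13:26 UTC.
Add 10 hours 20 minutes leg 2 → 23:46 UTC.
Add 3 hours and 23 minutes layover in Marrick → 03:09 UTC (Apr 5).
Add 11 hours and 15 minutes leg 3 → 14:24 UTC.
Dublin is UTC+1:00, so local arrival = 14:24 + 1:00 = 15:24 on Apr 5.

15:24 on April 5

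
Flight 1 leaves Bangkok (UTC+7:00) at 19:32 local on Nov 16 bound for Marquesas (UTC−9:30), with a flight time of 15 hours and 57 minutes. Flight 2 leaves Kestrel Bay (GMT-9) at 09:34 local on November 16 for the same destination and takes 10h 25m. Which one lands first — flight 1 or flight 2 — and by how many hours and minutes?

the first, by 30 minutes

Flight 1 in UTC: 19:32 − 7:00 = 12:32 on Nov 16.
+15 hours and 57 minutes → arrive 04:29 UTC on Nov 17.
Flight 2 in UTC: 09:34 + 9:00 = 18:34 on Nov 16.
+10 hours 25 minutes → arrive 04:59 UTC on Nov 17.
Flight 1 lands earlier by 30 minutes.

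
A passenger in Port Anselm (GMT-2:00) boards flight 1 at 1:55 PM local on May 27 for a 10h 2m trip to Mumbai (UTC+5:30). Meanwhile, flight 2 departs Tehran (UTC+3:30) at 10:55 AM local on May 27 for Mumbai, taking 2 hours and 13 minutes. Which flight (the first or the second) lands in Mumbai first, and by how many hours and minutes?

Flight 1 in UTC: 1:55 PM + 2:00 = 3:55 PM on May 27.
+10 hours 2 minutes → arrive 1:57 AM UTC on May 28.
Flight 2 in UTC: 10:55 AM − 3:30 = 7:25 AM on May 27.
+2 hours 13 minutes → arrive 9:38 AM UTC on May 27.
Flight 2 lands earlier by 16 hours 19 minutes.

the second, by 16 hours 19 minutes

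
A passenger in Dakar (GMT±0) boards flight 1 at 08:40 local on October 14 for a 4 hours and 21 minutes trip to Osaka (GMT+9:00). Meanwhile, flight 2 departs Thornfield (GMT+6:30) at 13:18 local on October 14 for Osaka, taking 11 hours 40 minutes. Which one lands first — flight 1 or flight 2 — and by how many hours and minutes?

Flight 1 departs at 08:40 UTC (Oct 14).
+4 hours 21 minutes → arrive 13:01 UTC on Oct 14.
Flight 2 in UTC: 13:18 − 6:30 = 06:48 on Oct 14.
+11 hours 40 minutes → arrive 18:28 UTC on Oct 14.
Flight 1 lands earlier by 5 hours 27 minutes.

the first, by 5 hours 27 minutes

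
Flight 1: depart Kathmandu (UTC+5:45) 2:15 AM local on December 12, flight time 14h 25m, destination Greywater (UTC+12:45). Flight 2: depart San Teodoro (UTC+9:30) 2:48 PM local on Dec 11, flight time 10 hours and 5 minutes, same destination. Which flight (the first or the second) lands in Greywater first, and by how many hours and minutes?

the second, by 19 hours 32 minutes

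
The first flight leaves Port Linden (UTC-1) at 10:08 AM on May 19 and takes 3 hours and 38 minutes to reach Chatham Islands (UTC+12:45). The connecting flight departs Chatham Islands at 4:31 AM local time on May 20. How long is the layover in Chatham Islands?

1 hour

Convert departure to UTC: 10:08 AM + 1:00 = 11:08 AM UTC on May 19.
Add 3 hours and 38 minutes flight time → 2:46 PM UTC.
Chatham Islands is UTC+12:45, so local arrival = 2:46 PM + 12:45 = 3:31 AM on May 20.
Layover = 4:31 AM − 3:31 AM = 1 hour.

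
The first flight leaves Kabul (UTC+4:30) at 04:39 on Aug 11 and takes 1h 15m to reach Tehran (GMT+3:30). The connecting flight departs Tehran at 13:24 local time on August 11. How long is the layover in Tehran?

Convert departure to UTC: 04:39 − 4:30 = 00:09 UTC on Aug 11.
Add 1 hour 15 minutes flight time → 01:24 UTC.
Tehran is UTC+3:30, so local arrival = 01:24 + 3:30 = 04:54 on Aug 11.
Layover = 13:24 − 04:54 = 8 hours 30 minutes.

8 hours 30 minutes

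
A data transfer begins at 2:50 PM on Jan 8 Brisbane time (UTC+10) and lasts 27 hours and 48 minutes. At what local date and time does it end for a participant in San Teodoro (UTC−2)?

Convert start to UTC: 2:50 PM − 10:00 = 4:50 AM UTC on Jan 8.
Add 27 hours 48 minutes duration → 8:38 AM UTC (Jan 9).
San Teodoro is UTC−2:00, so local end time = 8:38 AM − 2:00 = 6:38 AM on Jan 9.

6:38 AM on January 9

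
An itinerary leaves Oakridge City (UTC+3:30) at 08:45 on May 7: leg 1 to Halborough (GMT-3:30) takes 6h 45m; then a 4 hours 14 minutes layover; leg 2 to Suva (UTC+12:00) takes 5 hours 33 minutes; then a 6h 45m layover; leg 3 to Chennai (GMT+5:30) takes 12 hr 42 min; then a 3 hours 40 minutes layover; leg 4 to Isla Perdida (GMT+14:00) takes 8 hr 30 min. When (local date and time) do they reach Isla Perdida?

Convert departure to UTC: 08:45 − 3:30 = 05:15 UTC on May 7.
Add 6 hours and 45 minutes leg 1 → 12:00 UTC.
Add 4 hours and 14 minutes layover in Halborough → 16:14 UTC.
Add 5 hours 33 minutes leg 2 → 21:47 UTC.
Add 6 hours 45 minutes layover in Suva → 04:32 UTC (May 8).
Add 12 hours 42 minutes leg 3 → 17:14 UTC.
Add 3 hours 40 minutes layover in Chennai → 20:54 UTC.
Add 8 hours 30 minutes leg 4 → 05:24 UTC (May 9).
Isla Perdida is UTC+14:00, so local arrival = 05:24 + 14:00 = 19:24 on May 9.

19:24 on May 9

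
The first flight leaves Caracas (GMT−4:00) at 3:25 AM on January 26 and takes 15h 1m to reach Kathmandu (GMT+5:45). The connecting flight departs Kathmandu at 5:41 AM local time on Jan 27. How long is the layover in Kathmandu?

1 hour 30 minutes

Convert departure to UTC: 3:25 AM + 4:00 = 7:25 AM UTC on Jan 26.
Add 15 hours and 1 minute flight time → 10:26 PM UTC.
Kathmandu is UTC+5:45, so local arrival = 10:26 PM + 5:45 = 4:11 AM on Jan 27.
Layover = 5:41 AM − 4:11 AM = 1 hour 30 minutes.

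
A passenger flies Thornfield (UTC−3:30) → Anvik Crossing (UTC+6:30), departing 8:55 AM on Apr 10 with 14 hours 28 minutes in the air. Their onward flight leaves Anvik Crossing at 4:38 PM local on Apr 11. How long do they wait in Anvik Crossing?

7 hours 15 minutes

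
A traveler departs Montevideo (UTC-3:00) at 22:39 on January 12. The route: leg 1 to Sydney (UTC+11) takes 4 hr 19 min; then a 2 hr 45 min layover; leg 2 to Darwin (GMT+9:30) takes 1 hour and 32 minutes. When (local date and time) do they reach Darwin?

Convert departure to UTC: 22:39 + 3:00 = 01:39 UTC on Jan 13.
Add 4 hours and 19 minutes leg 1 → 05:58 UTC.
Add 2 hours 45 minutes layover in Sydney → 08:43 UTC.
Add 1 hour and 32 minutes leg 2 → 10:15 UTC.
Darwin is UTC+9:30, so local arrival = 10:15 + 9:30 = 19:45 on Jan 13.

19:45 on January 13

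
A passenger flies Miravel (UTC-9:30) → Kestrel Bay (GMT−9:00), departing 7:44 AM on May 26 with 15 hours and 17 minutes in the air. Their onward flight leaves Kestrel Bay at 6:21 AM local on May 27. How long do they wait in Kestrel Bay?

6 hours 50 minutes

Convert departure to UTC: 7:44 AM + 9:30 = 5:14 PM UTC on May 26.
Add 15 hours and 17 minutes flight time → 8:31 AM UTC (May 27).
Kestrel Bay is UTC−9:00, so local arrival = 8:31 AM − 9:00 = 11:31 PM on May 26.
Layover = 6:21 AM − 11:31 PM (+1 day) = 6 hours 50 minutes.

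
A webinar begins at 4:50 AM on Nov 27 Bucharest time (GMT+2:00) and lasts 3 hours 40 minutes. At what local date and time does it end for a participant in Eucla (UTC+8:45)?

3:15 PM on Nov 27

Eucla is 6:45 ahead of Bucharest.
After 3 hours and 40 minutes it is 8:30 AM in Bucharest.
Shift by the zone difference: 8:30 AM + 6:45 = 3:15 PM on Nov 27 in Eucla.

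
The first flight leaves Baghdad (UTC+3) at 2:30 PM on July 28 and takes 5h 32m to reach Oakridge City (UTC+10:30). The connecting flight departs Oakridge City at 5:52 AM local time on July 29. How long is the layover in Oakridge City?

2 hours 20 minutes

Convert departure to UTC: 2:30 PM − 3:00 = 11:30 AM UTC on Jul 28.
Add 5 hours and 32 minutes flight time → 5:02 PM UTC.
Oakridge City is UTC+10:30, so local arrival = 5:02 PM + 10:30 = 3:32 AM on Jul 29.
Layover = 5:52 AM − 3:32 AM = 2 hours 20 minutes.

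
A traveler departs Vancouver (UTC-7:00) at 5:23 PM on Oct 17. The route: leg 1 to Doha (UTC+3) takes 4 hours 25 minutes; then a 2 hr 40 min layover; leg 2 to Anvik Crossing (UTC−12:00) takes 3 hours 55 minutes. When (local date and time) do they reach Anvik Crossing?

Convert departure to UTC: 5:23 PM + 7:00 = 12:23 AM UTC on Oct 18.
Add 4 hours and 25 minutes leg 1 → 4:48 AM UTC.
Add 2 hours 40 minutes layover in Doha → 7:28 AM UTC.
Add 3 hours and 55 minutes leg 2 → 11:23 AM UTC.
Anvik Crossing is UTC−12:00, so local arrival = 11:23 AM − 12:00 = 11:23 PM on Oct 17.

11:23 PM on October 17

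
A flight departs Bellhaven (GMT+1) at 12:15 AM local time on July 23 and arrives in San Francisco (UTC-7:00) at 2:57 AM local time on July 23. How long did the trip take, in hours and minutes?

Departure in UTC: 12:15 AM − 1:00 = 11:15 PM on Jul 22.
Arrival in UTC: 2:57 AM + 7:00 = 9:57 AM on Jul 23.
Elapsed = 9:57 AM − 11:15 PM (+1 day) = 10 hours 42 minutes.

10 hours 42 minutes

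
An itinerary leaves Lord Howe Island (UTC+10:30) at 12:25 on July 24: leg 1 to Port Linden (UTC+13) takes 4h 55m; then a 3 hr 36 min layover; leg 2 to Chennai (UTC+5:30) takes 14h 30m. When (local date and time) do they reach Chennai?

06:26 on July 25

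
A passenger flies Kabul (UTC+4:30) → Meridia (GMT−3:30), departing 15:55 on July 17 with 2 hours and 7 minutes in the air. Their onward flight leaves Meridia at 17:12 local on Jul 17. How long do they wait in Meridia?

Convert departure to UTC: 15:55 − 4:30 = 11:25 UTC on Jul 17.
Add 2 hours and 7 minutes flight time → 13:32 UTC.
Meridia is UTC−3:30, so local arrival = 13:32 − 3:30 = 10:02 on Jul 17.
Layover = 17:12 − 10:02 = 7 hours 10 minutes.

7 hours 10 minutes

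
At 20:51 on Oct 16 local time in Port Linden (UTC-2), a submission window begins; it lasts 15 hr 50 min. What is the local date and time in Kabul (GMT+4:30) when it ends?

19:11 on October 17

Convert start to UTC: 20:51 + 2:00 = 22:51 UTC on Oct 16.
Add 15 hours and 50 minutes duration → 14:41 UTC (Oct 17).
Kabul is UTC+4:30, so local end time = 14:41 + 4:30 = 19:11 on Oct 17.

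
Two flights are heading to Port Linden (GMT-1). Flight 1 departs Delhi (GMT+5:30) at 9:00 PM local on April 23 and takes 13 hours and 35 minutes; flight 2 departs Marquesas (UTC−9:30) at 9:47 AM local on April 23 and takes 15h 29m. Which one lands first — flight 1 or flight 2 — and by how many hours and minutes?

the first, by 5 hours 41 minutes

Flight 1 in UTC: 9:00 PM − 5:30 = 3:30 PM on Apr 23.
+13 hours 35 minutes → arrive 5:05 AM UTC on Apr 24.
Flight 2 in UTC: 9:47 AM + 9:30 = 7:17 PM on Apr 23.
+15 hours 29 minutes → arrive 10:46 AM UTC on Apr 24.
Flight 1 lands earlier by 5 hours 41 minutes.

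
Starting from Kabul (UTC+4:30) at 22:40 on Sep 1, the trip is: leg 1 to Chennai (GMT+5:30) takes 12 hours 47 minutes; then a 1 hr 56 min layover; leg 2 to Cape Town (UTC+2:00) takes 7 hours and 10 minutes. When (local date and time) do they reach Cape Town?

18:03 on September 2

Convert departure to UTC: 22:40 − 4:30 = 18:10 UTC on Sep 1.
Add 12 hours and 47 minutes leg 1 → 06:57 UTC (Sep 2).
Add 1 hour 56 minutes layover in Chennai → 08:53 UTC.
Add 7 hours 10 minutes leg 2 → 16:03 UTC.
Cape Town is UTC+2:00, so local arrival = 16:03 + 2:00 = 18:03 on Sep 2.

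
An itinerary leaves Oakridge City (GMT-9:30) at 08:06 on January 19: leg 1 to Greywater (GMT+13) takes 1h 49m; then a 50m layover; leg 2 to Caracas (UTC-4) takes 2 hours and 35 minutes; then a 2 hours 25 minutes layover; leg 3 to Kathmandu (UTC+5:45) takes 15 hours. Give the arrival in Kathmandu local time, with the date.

22:00 on January 20

Convert departure to UTC: 08:06 + 9:30 = 17:36 UTC on Jan 19.
Add 1 hour 49 minutes leg 1 → 19:25 UTC.
Add 50 minutes layover in Greywater → 20:15 UTC.
Add 2 hours and 35 minutes leg 2 → 22:50 UTC.
Add 2 hours and 25 minutes layover in Caracas → 01:15 UTC (Jan 20).
Add 15 hours leg 3 → 16:15 UTC.
Kathmandu is UTC+5:45, so local arrival = 16:15 + 5:45 = 22:00 on Jan 20.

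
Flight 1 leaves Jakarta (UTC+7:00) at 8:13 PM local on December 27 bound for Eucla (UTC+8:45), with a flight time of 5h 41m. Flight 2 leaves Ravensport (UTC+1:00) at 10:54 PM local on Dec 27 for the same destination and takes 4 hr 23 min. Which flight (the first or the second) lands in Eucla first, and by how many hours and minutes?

Flight 1 in UTC: 8:13 PM − 7:00 = 1:13 PM on Dec 27.
+5 hours and 41 minutes → arrive 6:54 PM UTC on Dec 27.
Flight 2 in UTC: 10:54 PM − 1:00 = 9:54 PM on Dec 27.
+4 hours 23 minutes → arrive 2:17 AM UTC on Dec 28.
Flight 1 lands earlier by 7 hours 23 minutes.

the first, by 7 hours 23 minutes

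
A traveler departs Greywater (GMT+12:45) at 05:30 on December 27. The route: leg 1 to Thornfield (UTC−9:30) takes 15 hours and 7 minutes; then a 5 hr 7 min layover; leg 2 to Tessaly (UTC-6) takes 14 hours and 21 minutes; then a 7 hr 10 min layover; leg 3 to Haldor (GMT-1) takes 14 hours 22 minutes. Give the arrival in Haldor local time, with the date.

23:52 on December 28

Convert departure to UTC: 05:30 − 12:45 = 16:45 UTC on Dec 26.
Add 15 hours 7 minutes leg 1 → 07:52 UTC (Dec 27).
Add 5 hours 7 minutes layover in Thornfield → 12:59 UTC.
Add 14 hours and 21 minutes leg 2 → 03:20 UTC (Dec 28).
Add 7 hours and 10 minutes layover in Tessaly → 10:30 UTC.
Add 14 hours and 22 minutes leg 3 → 00:52 UTC (Dec 29).
Haldor is UTC−1:00, so local arrival = 00:52 − 1:00 = 23:52 on Dec 28.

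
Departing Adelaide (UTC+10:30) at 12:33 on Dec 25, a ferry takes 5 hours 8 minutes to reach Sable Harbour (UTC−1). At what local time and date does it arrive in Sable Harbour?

Convert departure to UTC: 12:33 − 10:30 = 02:03 UTC on Dec 25.
Add 5 hours and 8 minutes travel time → 07:11 UTC.
Sable Harbour is UTC−1:00, so local arrival = 07:11 − 1:00 = 06:11 on Dec 25.

06:11 on Dec 25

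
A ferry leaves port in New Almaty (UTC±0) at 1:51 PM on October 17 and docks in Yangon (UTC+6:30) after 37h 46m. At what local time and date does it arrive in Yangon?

10:07 AM on October 19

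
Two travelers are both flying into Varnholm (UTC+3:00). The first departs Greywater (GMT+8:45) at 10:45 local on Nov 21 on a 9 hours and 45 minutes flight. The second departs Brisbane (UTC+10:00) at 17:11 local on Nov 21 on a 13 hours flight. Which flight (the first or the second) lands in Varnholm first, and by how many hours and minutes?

Flight 1 in UTC: 10:45 − 8:45 = 02:00 on Nov 21.
+9 hours 45 minutes → arrive 11:45 UTC on Nov 21.
Flight 2 in UTC: 17:11 − 10:00 = 07:11 on Nov 21.
+13 hours → arrive 20:11 UTC on Nov 21.
Flight 1 lands earlier by 8 hours 26 minutes.

the first, by 8 hours 26 minutes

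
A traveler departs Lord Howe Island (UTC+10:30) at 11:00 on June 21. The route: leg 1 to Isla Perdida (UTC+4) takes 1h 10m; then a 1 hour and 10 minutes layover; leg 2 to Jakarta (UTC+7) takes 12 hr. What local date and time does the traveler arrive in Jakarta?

21:50 on June 21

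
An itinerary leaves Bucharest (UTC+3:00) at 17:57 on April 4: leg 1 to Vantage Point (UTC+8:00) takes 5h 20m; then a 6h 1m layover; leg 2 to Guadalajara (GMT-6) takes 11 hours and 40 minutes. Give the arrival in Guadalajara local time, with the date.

Convert departure to UTC: 17:57 − 3:00 = 14:57 UTC on Apr 4.
Add 5 hours 20 minutes leg 1 → 20:17 UTC.
Add 6 hours and 1 minute layover in Vantage Point → 02:18 UTC (Apr 5).
Add 11 hours 40 minutes leg 2 → 13:58 UTC.
Guadalajara is UTC−6:00, so local arrival = 13:58 − 6:00 = 07:58 on Apr 5.

07:58 on Apr 5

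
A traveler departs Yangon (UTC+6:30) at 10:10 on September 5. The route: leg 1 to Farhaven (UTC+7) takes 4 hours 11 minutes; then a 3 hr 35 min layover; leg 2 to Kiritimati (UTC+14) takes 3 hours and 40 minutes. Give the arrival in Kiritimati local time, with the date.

Convert departure to UTC: 10:10 − 6:30 = 03:40 UTC on Sep 5.
Add 4 hours 11 minutes leg 1 → 07:51 UTC.
Add 3 hours and 35 minutes layover in Farhaven → 11:26 UTC.
Add 3 hours and 40 minutes leg 2 → 15:06 UTC.
Kiritimati is UTC+14:00, so local arrival = 15:06 + 14:00 = 05:06 on Sep 6.

05:06 on Sep 6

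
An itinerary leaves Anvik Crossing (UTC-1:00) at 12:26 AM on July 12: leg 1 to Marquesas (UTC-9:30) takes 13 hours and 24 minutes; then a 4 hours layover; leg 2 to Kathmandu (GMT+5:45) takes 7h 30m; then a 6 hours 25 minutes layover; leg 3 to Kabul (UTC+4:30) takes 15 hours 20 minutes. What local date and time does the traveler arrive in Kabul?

4:35 AM on July 14

Convert departure to UTC: 12:26 AM + 1:00 = 1:26 AM UTC on Jul 12.
Add 13 hours 24 minutes leg 1 → 2:50 PM UTC.
Add 4 hours layover in Marquesas → 6:50 PM UTC.
Add 7 hours 30 minutes leg 2 → 2:20 AM UTC (Jul 13).
Add 6 hours 25 minutes layover in Kathmandu → 8:45 AM UTC.
Add 15 hours and 20 minutes leg 3 → 12:05 AM UTC (Jul 14).
Kabul is UTC+4:30, so local arrival = 12:05 AM + 4:30 = 4:35 AM on Jul 14.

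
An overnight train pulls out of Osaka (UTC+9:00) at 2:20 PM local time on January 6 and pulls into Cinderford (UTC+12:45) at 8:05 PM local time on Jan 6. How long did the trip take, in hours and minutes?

Cinderford is 3:45 ahead of Osaka.
Clock-face elapsed time (ignoring zones) is 5 hours 45 minutes.
Actual elapsed = 5 hours 45 minutes − 3:45 = 2 hours.

2 hours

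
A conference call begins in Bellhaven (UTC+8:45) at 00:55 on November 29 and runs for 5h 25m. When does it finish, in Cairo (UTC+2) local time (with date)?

23:35 on Nov 28

Convert start to UTC: 00:55 − 8:45 = 16:10 UTC on Nov 28.
Add 5 hours and 25 minutes duration → 21:35 UTC.
Cairo is UTC+2:00, so local end time = 21:35 + 2:00 = 23:35 on Nov 28.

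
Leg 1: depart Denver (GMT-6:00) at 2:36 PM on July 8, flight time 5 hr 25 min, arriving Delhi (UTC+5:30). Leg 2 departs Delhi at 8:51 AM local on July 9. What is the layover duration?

Convert departure to UTC: 2:36 PM + 6:00 = 8:36 PM UTC on Jul 8.
Add 5 hours and 25 minutes flight time → 2:01 AM UTC (Jul 9).
Delhi is UTC+5:30, so local arrival = 2:01 AM + 5:30 = 7:31 AM on Jul 9.
Layover = 8:51 AM − 7:31 AM = 1 hour 20 minutes.

1 hour 20 minutes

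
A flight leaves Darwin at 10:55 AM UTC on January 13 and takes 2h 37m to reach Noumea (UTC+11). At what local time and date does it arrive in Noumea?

Departure is given in UTC: 10:55 AM on Jan 13.
Add 2 hours 37 minutes → 1:32 PM UTC.
Noumea is UTC+11:00: 1:32 PM + 11:00 = 12:32 AM on Jan 14.

12:32 AM on January 14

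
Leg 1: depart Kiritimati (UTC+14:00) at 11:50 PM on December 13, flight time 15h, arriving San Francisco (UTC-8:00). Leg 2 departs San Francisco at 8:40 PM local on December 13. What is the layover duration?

3 hours 50 minutes

Convert departure to UTC: 11:50 PM − 14:00 = 9:50 AM UTC on Dec 13.
Add 15 hours flight time → 12:50 AM UTC (Dec 14).
San Francisco is UTC−8:00, so local arrival = 12:50 AM − 8:00 = 4:50 PM on Dec 13.
Layover = 8:40 PM − 4:50 PM = 3 hours 50 minutes.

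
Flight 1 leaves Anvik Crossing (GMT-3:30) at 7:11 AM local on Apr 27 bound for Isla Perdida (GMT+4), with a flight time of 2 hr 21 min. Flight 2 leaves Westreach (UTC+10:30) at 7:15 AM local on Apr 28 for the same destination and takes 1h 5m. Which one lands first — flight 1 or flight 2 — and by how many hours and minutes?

Flight 1 in UTC: 7:11 AM + 3:30 = 10:41 AM on Apr 27.
+2 hours and 21 minutes → arrive 1:02 PM UTC on Apr 27.
Flight 2 in UTC: 7:15 AM − 10:30 = 8:45 PM on Apr 27.
+1 hour 5 minutes → arrive 9:50 PM UTC on Apr 27.
Flight 1 lands earlier by 8 hours 48 minutes.

the first, by 8 hours 48 minutes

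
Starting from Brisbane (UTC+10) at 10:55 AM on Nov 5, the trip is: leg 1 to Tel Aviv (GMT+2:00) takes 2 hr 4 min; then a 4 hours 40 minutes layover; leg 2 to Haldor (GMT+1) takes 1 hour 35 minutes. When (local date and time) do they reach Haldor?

10:14 AM on Nov 5

Convert departure to UTC: 10:55 AM − 10:00 = 12:55 AM UTC on Nov 5.
Add 2 hours and 4 minutes leg 1 → 2:59 AM UTC.
Add 4 hours 40 minutes layover in Tel Aviv → 7:39 AM UTC.
Add 1 hour and 35 minutes leg 2 → 9:14 AM UTC.
Haldor is UTC+1:00, so local arrival = 9:14 AM + 1:00 = 10:14 AM on Nov 5.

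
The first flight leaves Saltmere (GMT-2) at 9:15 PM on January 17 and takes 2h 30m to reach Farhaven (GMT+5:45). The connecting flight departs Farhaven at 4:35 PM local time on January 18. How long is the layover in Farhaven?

Convert departure to UTC: 9:15 PM + 2:00 = 11:15 PM UTC on Jan 17.
Add 2 hours 30 minutes flight time → 1:45 AM UTC (Jan 18).
Farhaven is UTC+5:45, so local arrival = 1:45 AM + 5:45 = 7:30 AM on Jan 18.
Layover = 4:35 PM − 7:30 AM = 9 hours 5 minutes.

9 hours 5 minutes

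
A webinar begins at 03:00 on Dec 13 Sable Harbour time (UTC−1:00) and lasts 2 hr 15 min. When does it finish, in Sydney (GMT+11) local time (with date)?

Sydney is 12:00 ahead of Sable Harbour.
After 2 hours 15 minutes it is 05:15 in Sable Harbour.
Shift by the zone difference: 05:15 + 12:00 = 17:15 on Dec 13 in Sydney.

17:15 on Dec 13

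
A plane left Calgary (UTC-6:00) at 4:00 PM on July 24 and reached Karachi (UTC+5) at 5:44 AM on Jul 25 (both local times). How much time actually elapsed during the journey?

2 hours 44 minutes

Departure in UTC: 4:00 PM + 6:00 = 10:00 PM on Jul 24.
Arrival in UTC: 5:44 AM − 5:00 = 12:44 AM on Jul 25.
Elapsed = 12:44 AM − 10:00 PM (+1 day) = 2 hours 44 minutes.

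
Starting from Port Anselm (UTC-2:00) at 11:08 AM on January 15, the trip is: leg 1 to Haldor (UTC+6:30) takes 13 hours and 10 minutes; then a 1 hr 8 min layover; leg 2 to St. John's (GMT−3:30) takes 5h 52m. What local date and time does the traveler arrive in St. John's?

5:48 AM on January 16

Convert departure to UTC: 11:08 AM + 2:00 = 1:08 PM UTC on Jan 15.
Add 13 hours and 10 minutes leg 1 → 2:18 AM UTC (Jan 16).
Add 1 hour and 8 minutes layover in Haldor → 3:26 AM UTC.
Add 5 hours and 52 minutes leg 2 → 9:18 AM UTC.
St. John's is UTC−3:30, so local arrival = 9:18 AM − 3:30 = 5:48 AM on Jan 16.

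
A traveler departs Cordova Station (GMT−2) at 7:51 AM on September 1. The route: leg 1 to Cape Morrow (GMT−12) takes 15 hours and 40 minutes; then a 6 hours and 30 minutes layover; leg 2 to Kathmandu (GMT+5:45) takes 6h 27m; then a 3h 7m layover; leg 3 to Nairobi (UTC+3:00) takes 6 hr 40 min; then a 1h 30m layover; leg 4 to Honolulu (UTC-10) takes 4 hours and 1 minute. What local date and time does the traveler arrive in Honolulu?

Convert departure to UTC: 7:51 AM + 2:00 = 9:51 AM UTC on Sep 1.
Add 15 hours 40 minutes leg 1 → 1:31 AM UTC (Sep 2).
Add 6 hours 30 minutes layover in Cape Morrow → 8:01 AM UTC.
Add 6 hours and 27 minutes leg 2 → 2:28 PM UTC.
Add 3 hours and 7 minutes layover in Kathmandu → 5:35 PM UTC.
Add 6 hours 40 minutes leg 3 → 12:15 AM UTC (Sep 3).
Add 1 hour and 30 minutes layover in Nairobi → 1:45 AM UTC.
Add 4 hours 1 minute leg 4 → 5:46 AM UTC.
Honolulu is UTC−10:00, so local arrival = 5:46 AM − 10:00 = 7:46 PM on Sep 2.

7:46 PM on Sep 2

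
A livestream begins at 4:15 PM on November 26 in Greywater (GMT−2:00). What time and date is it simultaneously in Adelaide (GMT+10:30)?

Adelaide is 12:30 ahead of Greywater.
Shift by the zone difference: 4:15 PM + 12:30 = 4:45 AM on Nov 27 in Adelaide.

4:45 AM on Nov 27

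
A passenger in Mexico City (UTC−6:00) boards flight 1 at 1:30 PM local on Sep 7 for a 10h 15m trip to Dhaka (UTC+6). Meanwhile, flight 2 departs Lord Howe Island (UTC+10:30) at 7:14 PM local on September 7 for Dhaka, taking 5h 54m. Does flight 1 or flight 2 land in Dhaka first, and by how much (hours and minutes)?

Flight 1 in UTC: 1:30 PM + 6:00 = 7:30 PM on Sep 7.
+10 hours 15 minutes → arrive 5:45 AM UTC on Sep 8.
Flight 2 in UTC: 7:14 PM − 10:30 = 8:44 AM on Sep 7.
+5 hours 54 minutes → arrive 2:38 PM UTC on Sep 7.
Flight 2 lands earlier by 15 hours 7 minutes.

the second, by 15 hours 7 minutes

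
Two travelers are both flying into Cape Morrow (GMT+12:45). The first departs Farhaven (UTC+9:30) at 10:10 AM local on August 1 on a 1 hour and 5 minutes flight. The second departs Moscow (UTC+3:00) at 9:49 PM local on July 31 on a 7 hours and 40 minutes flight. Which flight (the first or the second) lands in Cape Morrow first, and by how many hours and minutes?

Flight 1 in UTC: 10:10 AM − 9:30 = 12:40 AM on Aug 1.
+1 hour and 5 minutes → arrive 1:45 AM UTC on Aug 1.
Flight 2 in UTC: 9:49 PM − 3:00 = 6:49 PM on Jul 31.
+7 hours and 40 minutes → arrive 2:29 AM UTC on Aug 1.
Flight 1 lands earlier by 44 minutes.

the first, by 44 minutes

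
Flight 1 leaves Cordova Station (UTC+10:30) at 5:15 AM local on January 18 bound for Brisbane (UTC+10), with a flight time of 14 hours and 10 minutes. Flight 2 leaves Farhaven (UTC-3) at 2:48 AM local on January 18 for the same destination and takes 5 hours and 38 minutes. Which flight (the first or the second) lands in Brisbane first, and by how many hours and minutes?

the first, by 2 hours 31 minutes

Flight 1 in UTC: 5:15 AM − 10:30 = 6:45 PM on Jan 17.
+14 hours and 10 minutes → arrive 8:55 AM UTC on Jan 18.
Flight 2 in UTC: 2:48 AM + 3:00 = 5:48 AM on Jan 18.
+5 hours and 38 minutes → arrive 11:26 AM UTC on Jan 18.
Flight 1 lands earlier by 2 hours 31 minutes.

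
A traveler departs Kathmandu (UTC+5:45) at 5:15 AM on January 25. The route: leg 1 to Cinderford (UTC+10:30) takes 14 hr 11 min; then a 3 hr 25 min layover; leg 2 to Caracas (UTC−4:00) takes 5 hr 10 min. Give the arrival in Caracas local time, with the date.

Convert departure to UTC: 5:15 AM − 5:45 = 11:30 PM UTC on Jan 24.
Add 14 hours 11 minutes leg 1 → 1:41 PM UTC (Jan 25).
Add 3 hours 25 minutes layover in Cinderford → 5:06 PM UTC.
Add 5 hours 10 minutes leg 2 → 10:16 PM UTC.
Caracas is UTC−4:00, so local arrival = 10:16 PM − 4:00 = 6:16 PM on Jan 25.

6:16 PM on January 25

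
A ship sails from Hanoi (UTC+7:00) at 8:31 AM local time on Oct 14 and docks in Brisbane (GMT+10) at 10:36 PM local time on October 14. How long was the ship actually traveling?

Departure in UTC: 8:31 AM − 7:00 = 1:31 AM on Oct 14.
Arrival in UTC: 10:36 PM − 10:00 = 12:36 PM on Oct 14.
Elapsed = 12:36 PM − 1:31 AM = 11 hours 5 minutes.

11 hours 5 minutes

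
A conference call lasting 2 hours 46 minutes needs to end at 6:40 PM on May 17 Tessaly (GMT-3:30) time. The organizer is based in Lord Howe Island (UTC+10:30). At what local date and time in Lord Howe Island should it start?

5:54 AM on May 18

Target end time in UTC: 6:40 PM + 3:30 = 10:10 PM on May 17.
Subtract 2 hours and 46 minutes → start 7:24 PM UTC on May 17.
Lord Howe Island is UTC+10:30: 7:24 PM + 10:30 = 5:54 AM on May 18.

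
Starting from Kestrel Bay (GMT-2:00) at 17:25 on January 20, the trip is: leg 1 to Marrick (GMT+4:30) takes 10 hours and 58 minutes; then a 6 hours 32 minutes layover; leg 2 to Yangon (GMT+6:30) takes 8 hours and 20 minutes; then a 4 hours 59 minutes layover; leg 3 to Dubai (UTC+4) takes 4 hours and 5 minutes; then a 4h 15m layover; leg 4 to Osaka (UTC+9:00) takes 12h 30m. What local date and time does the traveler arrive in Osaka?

Convert departure to UTC: 17:25 + 2:00 = 19:25 UTC on Jan 20.
Add 10 hours 58 minutes leg 1 → 06:23 UTC (Jan 21).
Add 6 hours 32 minutes layover in Marrick → 12:55 UTC.
Add 8 hours and 20 minutes leg 2 → 21:15 UTC.
Add 4 hours and 59 minutes layover in Yangon → 02:14 UTC (Jan 22).
Add 4 hours 5 minutes leg 3 → 06:19 UTC.
Add 4 hours and 15 minutes layover in Dubai → 10:34 UTC.
Add 12 hours 30 minutes leg 4 → 23:04 UTC.
Osaka is UTC+9:00, so local arrival = 23:04 + 9:00 = 08:04 on Jan 23.

08:04 on Jan 23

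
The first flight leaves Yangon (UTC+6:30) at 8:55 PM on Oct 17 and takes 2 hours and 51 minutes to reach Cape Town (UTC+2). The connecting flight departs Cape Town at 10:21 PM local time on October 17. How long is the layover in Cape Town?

Convert departure to UTC: 8:55 PM − 6:30 = 2:25 PM UTC on Oct 17.
Add 2 hours and 51 minutes flight time → 5:16 PM UTC.
Cape Town is UTC+2:00, so local arrival = 5:16 PM + 2:00 = 7:16 PM on Oct 17.
Layover = 10:21 PM − 7:16 PM = 3 hours 5 minutes.

3 hours 5 minutes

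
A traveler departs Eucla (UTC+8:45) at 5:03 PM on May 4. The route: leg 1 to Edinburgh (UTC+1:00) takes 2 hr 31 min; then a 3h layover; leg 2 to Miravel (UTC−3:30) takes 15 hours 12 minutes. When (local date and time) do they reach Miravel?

1:31 AM on May 5

Convert departure to UTC: 5:03 PM − 8:45 = 8:18 AM UTC on May 4.
Add 2 hours and 31 minutes leg 1 → 10:49 AM UTC.
Add 3 hours layover in Edinburgh → 1:49 PM UTC.
Add 15 hours 12 minutes leg 2 → 5:01 AM UTC (May 5).
Miravel is UTC−3:30, so local arrival = 5:01 AM − 3:30 = 1:31 AM on May 5.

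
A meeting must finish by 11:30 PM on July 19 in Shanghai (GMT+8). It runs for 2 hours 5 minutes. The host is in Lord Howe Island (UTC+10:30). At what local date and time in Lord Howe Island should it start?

Target end time in UTC: 11:30 PM − 8:00 = 3:30 PM on Jul 19.
Subtract 2 hours and 5 minutes → start 1:25 PM UTC on Jul 19.
Lord Howe Island is UTC+10:30: 1:25 PM + 10:30 = 11:55 PM on Jul 19.

11:55 PM on July 19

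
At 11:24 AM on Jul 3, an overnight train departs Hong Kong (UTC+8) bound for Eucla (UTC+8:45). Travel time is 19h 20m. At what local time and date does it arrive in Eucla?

7:29 AM on Jul 4

Eucla is 0:45 ahead of Hong Kong.
After 19 hours and 20 minutes it is 6:44 AM (Jul 4) in Hong Kong.
Shift by the zone difference: 6:44 AM + 0:45 = 7:29 AM on Jul 4 in Eucla.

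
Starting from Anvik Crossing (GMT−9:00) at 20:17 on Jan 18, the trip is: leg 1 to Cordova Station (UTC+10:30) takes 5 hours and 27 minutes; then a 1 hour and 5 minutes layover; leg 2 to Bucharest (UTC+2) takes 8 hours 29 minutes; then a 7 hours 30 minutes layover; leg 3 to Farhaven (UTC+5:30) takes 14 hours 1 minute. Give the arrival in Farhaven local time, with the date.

23:19 on Jan 20

Convert departure to UTC: 20:17 + 9:00 = 05:17 UTC on Jan 19.
Add 5 hours 27 minutes leg 1 → 10:44 UTC.
Add 1 hour 5 minutes layover in Cordova Station → 11:49 UTC.
Add 8 hours and 29 minutes leg 2 → 20:18 UTC.
Add 7 hours 30 minutes layover in Bucharest → 03:48 UTC (Jan 20).
Add 14 hours and 1 minute leg 3 → 17:49 UTC.
Farhaven is UTC+5:30, so local arrival = 17:49 + 5:30 = 23:19 on Jan 20.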